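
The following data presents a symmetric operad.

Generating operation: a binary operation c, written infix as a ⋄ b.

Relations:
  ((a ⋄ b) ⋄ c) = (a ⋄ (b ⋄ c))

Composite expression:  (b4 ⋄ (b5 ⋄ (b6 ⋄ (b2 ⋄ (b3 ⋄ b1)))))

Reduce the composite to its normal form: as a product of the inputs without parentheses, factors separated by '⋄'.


b4 ⋄ b5 ⋄ b6 ⋄ b2 ⋄ b3 ⋄ b1


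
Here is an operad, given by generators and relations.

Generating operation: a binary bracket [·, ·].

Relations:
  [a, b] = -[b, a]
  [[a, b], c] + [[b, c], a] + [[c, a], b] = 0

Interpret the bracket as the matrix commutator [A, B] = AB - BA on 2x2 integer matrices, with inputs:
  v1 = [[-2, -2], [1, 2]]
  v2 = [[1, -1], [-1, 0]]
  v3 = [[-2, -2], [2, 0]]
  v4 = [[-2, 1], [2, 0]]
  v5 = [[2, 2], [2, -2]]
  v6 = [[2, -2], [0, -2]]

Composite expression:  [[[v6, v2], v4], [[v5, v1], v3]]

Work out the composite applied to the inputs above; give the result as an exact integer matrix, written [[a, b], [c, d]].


[v6, v2] = [[2, -2], [4, -2]]
[[v6, v2], v4] = [[-8, 0], [-16, 8]]
[v5, v1] = [[6, 0], [-12, -6]]
[[v5, v1], v3] = [[-24, -24], [0, 24]]
[[[v6, v2], v4], [[v5, v1], v3]] = [[-384, 384], [768, 384]]

[[-384, 384], [768, 384]]


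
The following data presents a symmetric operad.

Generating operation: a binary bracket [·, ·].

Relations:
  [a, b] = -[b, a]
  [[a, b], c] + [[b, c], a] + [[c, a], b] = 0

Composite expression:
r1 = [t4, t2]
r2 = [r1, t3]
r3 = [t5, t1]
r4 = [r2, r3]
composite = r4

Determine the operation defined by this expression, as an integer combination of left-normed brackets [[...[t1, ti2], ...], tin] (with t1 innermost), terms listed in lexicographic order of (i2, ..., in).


-[[[[t1, t5], t2], t4], t3] + [[[[t1, t5], t3], t2], t4] - [[[[t1, t5], t3], t4], t2] + [[[[t1, t5], t4], t2], t3]

Skip Jacobi rewriting: expand, keep t1-initial words, read off terms.
Composite bracket: [[[t4, t2], t3], [t5, t1]]
Under [a, b] = ab - ba we get 16 signed associative words (2^4 = 16).
Only words starting with t1 matter:
  from t1t5t2t4t3, sign -1: term -[[[[t1, t5], t2], t4], t3]
  from t1t5t3t2t4, sign +1: term +[[[[t1, t5], t3], t2], t4]
  from t1t5t3t4t2, sign -1: term -[[[[t1, t5], t3], t4], t2]
  from t1t5t4t2t3, sign +1: term +[[[[t1, t5], t4], t2], t3]


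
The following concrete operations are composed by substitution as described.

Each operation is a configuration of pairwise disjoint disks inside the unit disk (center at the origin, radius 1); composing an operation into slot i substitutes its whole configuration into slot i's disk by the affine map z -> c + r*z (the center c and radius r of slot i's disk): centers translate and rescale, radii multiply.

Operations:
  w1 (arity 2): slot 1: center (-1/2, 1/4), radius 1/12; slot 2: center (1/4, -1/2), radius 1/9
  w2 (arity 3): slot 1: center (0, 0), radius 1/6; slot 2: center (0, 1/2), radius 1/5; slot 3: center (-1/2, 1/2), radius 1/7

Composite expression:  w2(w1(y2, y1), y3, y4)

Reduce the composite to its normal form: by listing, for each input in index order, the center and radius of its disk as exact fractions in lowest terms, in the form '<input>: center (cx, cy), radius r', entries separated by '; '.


Each y-disk chains the slot maps above it in w2; radii multiply.
for y2, the 2-step affine chain lands on center (-1/12, 1/24), radius 1/72
for y1, the 2-step affine chain lands on center (1/24, -1/12), radius 1/54
for y3, the 1-step affine chain lands on center (0, 1/2), radius 1/5
for y4, the 1-step affine chain lands on center (-1/2, 1/2), radius 1/7

y1: center (1/24, -1/12), radius 1/54; y2: center (-1/12, 1/24), radius 1/72; y3: center (0, 1/2), radius 1/5; y4: center (-1/2, 1/2), radius 1/7


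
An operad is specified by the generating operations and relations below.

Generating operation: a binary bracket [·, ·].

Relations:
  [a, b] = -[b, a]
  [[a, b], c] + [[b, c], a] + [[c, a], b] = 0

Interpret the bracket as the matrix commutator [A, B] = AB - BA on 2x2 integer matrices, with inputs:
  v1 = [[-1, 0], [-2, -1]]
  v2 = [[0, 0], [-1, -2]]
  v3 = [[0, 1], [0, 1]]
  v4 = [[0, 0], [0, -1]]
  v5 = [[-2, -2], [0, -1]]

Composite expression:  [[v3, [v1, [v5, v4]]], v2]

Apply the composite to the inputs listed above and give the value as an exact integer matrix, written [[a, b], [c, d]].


[[8, 16], [0, -8]]

[v5, v4] = [[0, 2], [0, 0]]
[v1, [v5, v4]] = [[4, 0], [0, -4]]
[v3, [v1, [v5, v4]]] = [[0, -8], [0, 0]]
[[v3, [v1, [v5, v4]]], v2] = [[8, 16], [0, -8]]


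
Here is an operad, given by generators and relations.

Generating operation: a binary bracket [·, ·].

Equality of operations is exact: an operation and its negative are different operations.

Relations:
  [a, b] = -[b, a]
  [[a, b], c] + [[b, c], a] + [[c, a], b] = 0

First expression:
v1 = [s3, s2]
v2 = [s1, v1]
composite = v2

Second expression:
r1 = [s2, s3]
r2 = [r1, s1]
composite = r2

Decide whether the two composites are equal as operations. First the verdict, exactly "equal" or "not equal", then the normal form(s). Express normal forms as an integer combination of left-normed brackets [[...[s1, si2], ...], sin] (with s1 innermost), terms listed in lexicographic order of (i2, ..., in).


equal: each reduces to -[[s1, s2], s3] + [[s1, s3], s2]


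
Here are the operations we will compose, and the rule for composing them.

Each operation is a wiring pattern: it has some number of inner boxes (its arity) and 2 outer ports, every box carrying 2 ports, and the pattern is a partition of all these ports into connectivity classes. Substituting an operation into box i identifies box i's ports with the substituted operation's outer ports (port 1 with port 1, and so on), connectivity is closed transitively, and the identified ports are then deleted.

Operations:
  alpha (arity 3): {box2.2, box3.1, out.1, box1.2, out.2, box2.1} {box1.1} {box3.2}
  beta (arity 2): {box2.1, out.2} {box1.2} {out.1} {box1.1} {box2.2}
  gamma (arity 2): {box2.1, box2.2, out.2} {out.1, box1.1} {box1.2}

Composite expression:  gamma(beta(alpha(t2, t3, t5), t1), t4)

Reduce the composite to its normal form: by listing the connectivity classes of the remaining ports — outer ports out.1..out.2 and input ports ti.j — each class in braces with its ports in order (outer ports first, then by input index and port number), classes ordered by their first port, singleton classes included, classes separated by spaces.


{out.1} {out.2, t4.1, t4.2} {t1.1} {t1.2} {t2.1} {t2.2, t3.1, t3.2, t5.1} {t5.2}


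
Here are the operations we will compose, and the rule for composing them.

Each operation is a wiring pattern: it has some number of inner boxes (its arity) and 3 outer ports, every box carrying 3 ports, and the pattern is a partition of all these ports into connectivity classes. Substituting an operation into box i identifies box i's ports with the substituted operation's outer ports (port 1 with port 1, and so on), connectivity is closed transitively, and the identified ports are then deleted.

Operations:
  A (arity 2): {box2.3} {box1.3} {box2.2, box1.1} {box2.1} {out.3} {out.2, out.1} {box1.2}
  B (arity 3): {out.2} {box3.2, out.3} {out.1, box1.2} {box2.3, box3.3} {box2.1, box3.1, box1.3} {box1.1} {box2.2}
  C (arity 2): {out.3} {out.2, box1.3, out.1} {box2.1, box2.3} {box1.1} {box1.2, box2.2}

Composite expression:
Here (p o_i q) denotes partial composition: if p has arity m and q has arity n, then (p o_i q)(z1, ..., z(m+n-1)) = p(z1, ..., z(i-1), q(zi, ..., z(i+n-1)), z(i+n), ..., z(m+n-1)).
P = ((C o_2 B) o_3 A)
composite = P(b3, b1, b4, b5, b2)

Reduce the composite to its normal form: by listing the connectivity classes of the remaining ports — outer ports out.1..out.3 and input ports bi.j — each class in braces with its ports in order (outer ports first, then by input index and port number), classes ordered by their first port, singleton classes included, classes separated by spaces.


{out.1, out.2, b3.3} {out.3} {b1.1} {b1.2, b2.2} {b1.3, b2.1} {b2.3} {b3.1} {b3.2} {b4.1, b5.2} {b4.2} {b4.3} {b5.1} {b5.3}

Connectivity passes through glued C-boundaries; trace each wire chain.
the subtree at A composes to {out.1, out.2} {out.3} {b4.1, b5.2} {b4.2} {b4.3} {b5.1} {b5.3} on (b4, b5); out.j = own outer ports
the subtree at B composes to {out.1, b1.2} {out.2} {out.3, b2.2} {b1.1} {b1.3, b2.1} {b2.3} {b4.1, b5.2} {b4.2} {b4.3} {b5.1} {b5.3} on (b1, b4, b5, b2); out.j = own outer ports
the subtree at C composes to {out.1, out.2, b3.3} {out.3} {b1.1} {b1.2, b2.2} {b1.3, b2.1} {b2.3} {b3.1} {b3.2} {b4.1, b5.2} {b4.2} {b4.3} {b5.1} {b5.3} on (b3, b1, b4, b5, b2); out.j = own outer ports


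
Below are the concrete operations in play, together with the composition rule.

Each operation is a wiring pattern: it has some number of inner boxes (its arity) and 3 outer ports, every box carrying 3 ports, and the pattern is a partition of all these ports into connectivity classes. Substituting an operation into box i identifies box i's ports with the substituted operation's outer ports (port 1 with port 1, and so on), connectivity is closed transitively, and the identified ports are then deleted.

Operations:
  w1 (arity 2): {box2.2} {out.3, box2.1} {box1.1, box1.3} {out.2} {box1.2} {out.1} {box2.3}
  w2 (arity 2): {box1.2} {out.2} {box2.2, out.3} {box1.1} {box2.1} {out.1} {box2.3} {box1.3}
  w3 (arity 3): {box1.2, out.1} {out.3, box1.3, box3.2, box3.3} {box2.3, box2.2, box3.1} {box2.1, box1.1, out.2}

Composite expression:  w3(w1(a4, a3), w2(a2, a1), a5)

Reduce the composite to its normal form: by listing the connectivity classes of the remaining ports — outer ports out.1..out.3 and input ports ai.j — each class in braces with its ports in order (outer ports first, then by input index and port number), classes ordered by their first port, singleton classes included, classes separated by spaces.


{out.1} {out.2} {out.3, a3.1, a5.2, a5.3} {a1.1} {a1.2, a5.1} {a1.3} {a2.1} {a2.2} {a2.3} {a3.2} {a3.3} {a4.1, a4.3} {a4.2}


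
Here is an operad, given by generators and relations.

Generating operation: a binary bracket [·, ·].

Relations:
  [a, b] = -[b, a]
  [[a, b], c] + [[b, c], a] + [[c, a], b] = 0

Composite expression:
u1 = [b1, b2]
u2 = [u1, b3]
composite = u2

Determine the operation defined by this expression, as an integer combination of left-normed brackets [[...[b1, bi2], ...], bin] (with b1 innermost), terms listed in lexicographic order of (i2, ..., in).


[[b1, b2], b3]

Expand each bracket as ab - ba; the b1-initial words give the coefficients.
Composite bracket: [[b1, b2], b3]
Expanding via [a, b] = ab - ba: 4 signed words (2^2 = 4).
Coefficients come from the b1-initial words:
  the word b1b2b3 carries sign +1 and contributes +[[b1, b2], b3]


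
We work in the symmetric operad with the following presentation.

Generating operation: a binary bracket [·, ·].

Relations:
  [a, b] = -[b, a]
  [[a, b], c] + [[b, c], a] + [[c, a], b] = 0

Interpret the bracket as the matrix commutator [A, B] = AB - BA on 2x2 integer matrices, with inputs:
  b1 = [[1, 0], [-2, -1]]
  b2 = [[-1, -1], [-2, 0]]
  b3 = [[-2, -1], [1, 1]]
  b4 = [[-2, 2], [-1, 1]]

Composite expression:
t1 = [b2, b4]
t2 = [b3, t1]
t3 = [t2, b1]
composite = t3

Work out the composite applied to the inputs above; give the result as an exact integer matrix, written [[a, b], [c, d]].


[[-50, -50], [50, 50]]

[b2, b4] = [[5, -5], [5, -5]]
[b3, [b2, b4]] = [[0, 25], [25, 0]]
[[b3, [b2, b4]], b1] = [[-50, -50], [50, 50]]


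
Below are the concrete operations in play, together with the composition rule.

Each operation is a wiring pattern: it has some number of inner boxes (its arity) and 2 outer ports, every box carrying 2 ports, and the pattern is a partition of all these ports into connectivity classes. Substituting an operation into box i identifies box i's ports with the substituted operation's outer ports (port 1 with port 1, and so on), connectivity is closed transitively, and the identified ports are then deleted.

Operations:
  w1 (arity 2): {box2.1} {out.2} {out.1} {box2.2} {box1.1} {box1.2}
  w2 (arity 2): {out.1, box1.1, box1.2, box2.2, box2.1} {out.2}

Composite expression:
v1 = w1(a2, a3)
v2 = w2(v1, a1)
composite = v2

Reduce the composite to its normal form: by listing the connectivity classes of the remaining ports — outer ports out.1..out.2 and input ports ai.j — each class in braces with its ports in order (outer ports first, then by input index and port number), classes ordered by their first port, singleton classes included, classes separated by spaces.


Two ports join when wires chain via w2-identified ports.
w1 over (a2, a3) gives {out.1} {out.2} {a2.1} {a2.2} {a3.1} {a3.2}, out.j being that stage's outer ports
w2 over (a2, a3, a1) gives {out.1, a1.1, a1.2} {out.2} {a2.1} {a2.2} {a3.1} {a3.2}, out.j being that stage's outer ports

{out.1, a1.1, a1.2} {out.2} {a2.1} {a2.2} {a3.1} {a3.2}


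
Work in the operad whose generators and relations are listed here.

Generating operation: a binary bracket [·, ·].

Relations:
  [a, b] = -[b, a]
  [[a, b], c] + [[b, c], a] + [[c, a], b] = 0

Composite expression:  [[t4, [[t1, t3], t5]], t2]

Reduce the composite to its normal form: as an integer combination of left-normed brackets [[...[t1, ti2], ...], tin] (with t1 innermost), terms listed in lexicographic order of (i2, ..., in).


Antisymmetry and Jacobi reduce to t1-anchored left-normed brackets.
Composite bracket: [[t4, [[t1, t3], t5]], t2]
Full expansion: 16 signed words from ab - ba (2^4 = 16).
The t1-initial words carry the normal form:
  sign of t1t3t5t4t2 is -1, so it contributes -[[[[t1, t3], t5], t4], t2]

-[[[[t1, t3], t5], t4], t2]


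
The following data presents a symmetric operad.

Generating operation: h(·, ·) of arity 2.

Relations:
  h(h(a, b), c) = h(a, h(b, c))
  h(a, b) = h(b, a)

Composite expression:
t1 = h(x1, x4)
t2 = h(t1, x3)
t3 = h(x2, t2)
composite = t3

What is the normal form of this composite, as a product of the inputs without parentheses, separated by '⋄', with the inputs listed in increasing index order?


x1 ⋄ x2 ⋄ x3 ⋄ x4


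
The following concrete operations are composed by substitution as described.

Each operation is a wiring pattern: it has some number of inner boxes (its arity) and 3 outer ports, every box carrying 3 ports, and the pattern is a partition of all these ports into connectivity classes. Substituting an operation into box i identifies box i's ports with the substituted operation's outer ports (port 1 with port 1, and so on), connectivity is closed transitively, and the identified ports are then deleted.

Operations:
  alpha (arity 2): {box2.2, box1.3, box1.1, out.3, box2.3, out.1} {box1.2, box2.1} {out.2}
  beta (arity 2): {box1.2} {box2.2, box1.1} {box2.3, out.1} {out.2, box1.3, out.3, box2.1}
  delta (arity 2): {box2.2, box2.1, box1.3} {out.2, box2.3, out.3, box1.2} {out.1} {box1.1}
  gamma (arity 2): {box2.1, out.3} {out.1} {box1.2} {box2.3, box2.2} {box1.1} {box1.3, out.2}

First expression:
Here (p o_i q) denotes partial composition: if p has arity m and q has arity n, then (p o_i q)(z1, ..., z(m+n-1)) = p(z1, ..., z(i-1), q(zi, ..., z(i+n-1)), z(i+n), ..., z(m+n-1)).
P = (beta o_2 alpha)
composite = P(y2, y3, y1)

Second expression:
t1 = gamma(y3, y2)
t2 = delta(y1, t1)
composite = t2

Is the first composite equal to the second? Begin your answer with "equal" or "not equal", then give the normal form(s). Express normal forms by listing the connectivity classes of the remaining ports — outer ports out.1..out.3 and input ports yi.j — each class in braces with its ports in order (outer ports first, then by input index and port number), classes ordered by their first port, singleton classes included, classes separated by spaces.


The first composite normalizes to {out.1, out.2, out.3, y1.2, y1.3, y2.3, y3.1, y3.3} {y1.1, y3.2} {y2.1} {y2.2}
The second composite normalizes to {out.1} {out.2, out.3, y1.2, y2.1} {y1.1} {y1.3, y3.3} {y2.2, y2.3} {y3.1} {y3.2}
Different reductions; not equal.

not equal; first: {out.1, out.2, out.3, y1.2, y1.3, y2.3, y3.1, y3.3} {y1.1, y3.2} {y2.1} {y2.2}; second: {out.1} {out.2, out.3, y1.2, y2.1} {y1.1} {y1.3, y3.3} {y2.2, y2.3} {y3.1} {y3.2}


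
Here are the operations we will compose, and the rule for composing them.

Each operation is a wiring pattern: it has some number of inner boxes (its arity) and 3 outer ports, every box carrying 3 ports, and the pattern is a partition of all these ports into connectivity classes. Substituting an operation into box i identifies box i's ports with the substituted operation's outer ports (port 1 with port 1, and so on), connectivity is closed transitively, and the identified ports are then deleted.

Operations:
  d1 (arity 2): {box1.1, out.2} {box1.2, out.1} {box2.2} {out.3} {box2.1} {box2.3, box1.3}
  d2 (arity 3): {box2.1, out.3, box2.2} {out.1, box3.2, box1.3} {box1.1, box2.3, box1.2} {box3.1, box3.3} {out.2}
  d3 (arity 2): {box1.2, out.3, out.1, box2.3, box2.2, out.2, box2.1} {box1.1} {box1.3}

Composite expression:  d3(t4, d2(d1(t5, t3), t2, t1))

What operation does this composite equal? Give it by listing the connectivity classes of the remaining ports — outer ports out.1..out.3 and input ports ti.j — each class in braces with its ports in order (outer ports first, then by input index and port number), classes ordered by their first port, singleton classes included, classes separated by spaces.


Two ports join when wires chain via d3-identified ports.
through d1, on inputs (t5, t3): {out.1, t5.2} {out.2, t5.1} {out.3} {t3.1} {t3.2} {t3.3, t5.3} (out.j = stage outer ports)
through d2, on inputs (t5, t3, t2, t1): {out.1, t1.2} {out.2} {out.3, t2.1, t2.2} {t1.1, t1.3} {t2.3, t5.1, t5.2} {t3.1} {t3.2} {t3.3, t5.3} (out.j = stage outer ports)
through d3, on inputs (t4, t5, t3, t2, t1): {out.1, out.2, out.3, t1.2, t2.1, t2.2, t4.2} {t1.1, t1.3} {t2.3, t5.1, t5.2} {t3.1} {t3.2} {t3.3, t5.3} {t4.1} {t4.3} (out.j = stage outer ports)

{out.1, out.2, out.3, t1.2, t2.1, t2.2, t4.2} {t1.1, t1.3} {t2.3, t5.1, t5.2} {t3.1} {t3.2} {t3.3, t5.3} {t4.1} {t4.3}


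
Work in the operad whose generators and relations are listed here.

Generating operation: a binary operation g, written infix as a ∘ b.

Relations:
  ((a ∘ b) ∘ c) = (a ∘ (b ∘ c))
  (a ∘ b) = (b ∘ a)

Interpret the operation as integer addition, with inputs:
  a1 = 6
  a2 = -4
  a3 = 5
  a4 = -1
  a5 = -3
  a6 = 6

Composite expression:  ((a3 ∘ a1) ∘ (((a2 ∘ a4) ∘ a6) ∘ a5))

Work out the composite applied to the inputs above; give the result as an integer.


9

(a3 ∘ a1) = 11
(a2 ∘ a4) = -5
((a2 ∘ a4) ∘ a6) = 1
(((a2 ∘ a4) ∘ a6) ∘ a5) = -2
((a3 ∘ a1) ∘ (((a2 ∘ a4) ∘ a6) ∘ a5)) = 9


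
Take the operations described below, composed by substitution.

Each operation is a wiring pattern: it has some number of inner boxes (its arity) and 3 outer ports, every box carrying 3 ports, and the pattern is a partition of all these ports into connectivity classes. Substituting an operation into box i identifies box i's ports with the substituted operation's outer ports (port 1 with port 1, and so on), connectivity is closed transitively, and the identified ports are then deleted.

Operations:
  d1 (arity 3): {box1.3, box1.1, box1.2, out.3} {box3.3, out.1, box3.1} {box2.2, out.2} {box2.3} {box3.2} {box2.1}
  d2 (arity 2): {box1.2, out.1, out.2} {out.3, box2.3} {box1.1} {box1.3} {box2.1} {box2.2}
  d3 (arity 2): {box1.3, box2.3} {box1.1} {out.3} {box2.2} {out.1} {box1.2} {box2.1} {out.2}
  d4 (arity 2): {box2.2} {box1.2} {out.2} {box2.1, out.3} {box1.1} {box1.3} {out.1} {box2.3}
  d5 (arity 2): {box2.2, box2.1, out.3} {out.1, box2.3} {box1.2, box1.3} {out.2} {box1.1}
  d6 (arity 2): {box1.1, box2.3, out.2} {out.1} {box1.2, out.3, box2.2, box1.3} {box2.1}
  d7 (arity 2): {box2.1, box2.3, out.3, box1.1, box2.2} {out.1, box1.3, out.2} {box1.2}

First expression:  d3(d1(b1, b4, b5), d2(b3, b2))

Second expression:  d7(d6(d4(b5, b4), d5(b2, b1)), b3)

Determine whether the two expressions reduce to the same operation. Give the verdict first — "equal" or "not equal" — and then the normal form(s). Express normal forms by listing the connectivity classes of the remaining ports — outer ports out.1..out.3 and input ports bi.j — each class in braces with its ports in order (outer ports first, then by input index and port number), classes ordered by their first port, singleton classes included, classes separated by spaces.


not equal; first: {out.1} {out.2} {out.3} {b1.1, b1.2, b1.3, b2.3} {b2.1} {b2.2} {b3.1} {b3.2} {b3.3} {b4.1} {b4.2} {b4.3} {b5.1, b5.3} {b5.2}; second: {out.1, out.2, b4.1} {out.3, b3.1, b3.2, b3.3} {b1.1, b1.2} {b1.3} {b2.1} {b2.2, b2.3} {b4.2} {b4.3} {b5.1} {b5.2} {b5.3}


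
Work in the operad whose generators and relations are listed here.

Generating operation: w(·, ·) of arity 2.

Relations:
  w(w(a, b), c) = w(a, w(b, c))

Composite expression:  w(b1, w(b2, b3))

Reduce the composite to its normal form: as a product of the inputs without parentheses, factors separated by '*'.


b1 * b2 * b3

Associativity of w dissolves the nesting; only the b-input order survives.
w(b2, b3) flattens to b2 * b3
w(b1, w(b2, b3)) flattens to b1 * b2 * b3


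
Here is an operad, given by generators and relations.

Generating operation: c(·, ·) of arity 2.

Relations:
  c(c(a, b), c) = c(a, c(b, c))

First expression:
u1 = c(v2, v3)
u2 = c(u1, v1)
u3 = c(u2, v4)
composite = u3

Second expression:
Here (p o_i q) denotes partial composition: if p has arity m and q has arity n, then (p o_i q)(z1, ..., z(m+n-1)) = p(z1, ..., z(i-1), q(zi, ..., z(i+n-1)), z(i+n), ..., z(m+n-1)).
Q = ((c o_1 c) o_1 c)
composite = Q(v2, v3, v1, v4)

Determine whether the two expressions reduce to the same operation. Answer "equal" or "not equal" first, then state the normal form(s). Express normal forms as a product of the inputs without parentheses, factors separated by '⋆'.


equal; both compose to v2 ⋆ v3 ⋆ v1 ⋆ v4

Normal form of the first expression: v2 ⋆ v3 ⋆ v1 ⋆ v4
Normal form of the second expression: v2 ⋆ v3 ⋆ v1 ⋆ v4
One common form — equal.


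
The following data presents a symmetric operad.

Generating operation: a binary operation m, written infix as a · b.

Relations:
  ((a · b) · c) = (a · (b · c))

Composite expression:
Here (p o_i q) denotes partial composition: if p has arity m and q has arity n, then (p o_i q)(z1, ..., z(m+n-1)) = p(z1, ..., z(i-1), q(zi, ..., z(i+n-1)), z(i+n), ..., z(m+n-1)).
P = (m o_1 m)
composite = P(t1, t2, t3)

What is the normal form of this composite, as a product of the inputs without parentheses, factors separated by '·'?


t1 · t2 · t3

Every regrouping of m is equal, so read the t-inputs in written order.
(t1 · t2) unparenthesizes to t1 · t2
((t1 · t2) · t3) unparenthesizes to t1 · t2 · t3


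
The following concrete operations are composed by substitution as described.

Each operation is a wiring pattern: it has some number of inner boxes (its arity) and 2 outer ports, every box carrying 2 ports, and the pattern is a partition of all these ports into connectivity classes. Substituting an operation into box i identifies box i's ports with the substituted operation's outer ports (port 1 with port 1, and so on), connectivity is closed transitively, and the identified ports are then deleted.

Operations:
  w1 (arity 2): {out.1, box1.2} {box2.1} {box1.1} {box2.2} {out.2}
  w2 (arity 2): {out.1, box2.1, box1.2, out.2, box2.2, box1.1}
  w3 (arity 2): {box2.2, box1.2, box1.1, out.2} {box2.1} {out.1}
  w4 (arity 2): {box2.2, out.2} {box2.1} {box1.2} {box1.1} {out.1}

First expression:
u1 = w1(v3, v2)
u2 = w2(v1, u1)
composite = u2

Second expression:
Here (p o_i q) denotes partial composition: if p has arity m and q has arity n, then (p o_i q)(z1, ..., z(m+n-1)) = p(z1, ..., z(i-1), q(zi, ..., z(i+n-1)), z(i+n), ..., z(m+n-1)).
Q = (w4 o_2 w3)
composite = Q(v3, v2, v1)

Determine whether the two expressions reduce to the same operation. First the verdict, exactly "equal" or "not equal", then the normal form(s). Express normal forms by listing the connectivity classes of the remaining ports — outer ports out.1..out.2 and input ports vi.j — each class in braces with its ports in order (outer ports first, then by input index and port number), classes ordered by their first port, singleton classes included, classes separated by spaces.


not equal: they reduce to {out.1, out.2, v1.1, v1.2, v3.2} {v2.1} {v2.2} {v3.1} and {out.1} {out.2, v1.2, v2.1, v2.2} {v1.1} {v3.1} {v3.2}

In normal form, the first expression is {out.1, out.2, v1.1, v1.2, v3.2} {v2.1} {v2.2} {v3.1}
In normal form, the second expression is {out.1} {out.2, v1.2, v2.1, v2.2} {v1.1} {v3.1} {v3.2}
The forms do not match — not equal.


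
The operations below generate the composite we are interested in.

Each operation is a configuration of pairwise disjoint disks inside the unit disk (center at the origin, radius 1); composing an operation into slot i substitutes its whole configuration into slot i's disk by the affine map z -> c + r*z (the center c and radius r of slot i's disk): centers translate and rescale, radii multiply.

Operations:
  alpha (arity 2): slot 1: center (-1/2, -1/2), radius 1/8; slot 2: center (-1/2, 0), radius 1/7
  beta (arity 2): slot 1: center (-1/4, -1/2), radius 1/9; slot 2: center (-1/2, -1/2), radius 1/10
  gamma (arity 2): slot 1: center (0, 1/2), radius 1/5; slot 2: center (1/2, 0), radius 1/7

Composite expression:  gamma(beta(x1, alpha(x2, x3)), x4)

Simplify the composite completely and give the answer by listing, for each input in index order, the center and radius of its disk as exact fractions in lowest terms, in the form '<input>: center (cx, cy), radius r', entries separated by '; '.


Follow each x-input down from gamma: c' goes to c + r*c', radius to r*r'.
x1: after 2 affine steps, its disk has center (-1/20, 2/5), radius 1/45
x2: after 3 affine steps, its disk has center (-11/100, 39/100), radius 1/400
x3: after 3 affine steps, its disk has center (-11/100, 2/5), radius 1/350
x4: after 1 affine step, its disk has center (1/2, 0), radius 1/7

x1: center (-1/20, 2/5), radius 1/45; x2: center (-11/100, 39/100), radius 1/400; x3: center (-11/100, 2/5), radius 1/350; x4: center (1/2, 0), radius 1/7


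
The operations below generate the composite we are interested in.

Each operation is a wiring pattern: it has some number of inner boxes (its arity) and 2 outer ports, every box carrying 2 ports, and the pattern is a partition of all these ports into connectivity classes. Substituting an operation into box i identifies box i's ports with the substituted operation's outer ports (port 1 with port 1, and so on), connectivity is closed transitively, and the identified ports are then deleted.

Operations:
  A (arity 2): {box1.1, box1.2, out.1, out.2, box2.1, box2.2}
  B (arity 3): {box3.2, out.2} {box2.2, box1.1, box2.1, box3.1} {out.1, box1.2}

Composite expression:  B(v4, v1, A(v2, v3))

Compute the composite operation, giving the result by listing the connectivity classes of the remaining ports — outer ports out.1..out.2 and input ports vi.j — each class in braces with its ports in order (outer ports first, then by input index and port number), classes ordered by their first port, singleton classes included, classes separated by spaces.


{out.1, v4.2} {out.2, v1.1, v1.2, v2.1, v2.2, v3.1, v3.2, v4.1}


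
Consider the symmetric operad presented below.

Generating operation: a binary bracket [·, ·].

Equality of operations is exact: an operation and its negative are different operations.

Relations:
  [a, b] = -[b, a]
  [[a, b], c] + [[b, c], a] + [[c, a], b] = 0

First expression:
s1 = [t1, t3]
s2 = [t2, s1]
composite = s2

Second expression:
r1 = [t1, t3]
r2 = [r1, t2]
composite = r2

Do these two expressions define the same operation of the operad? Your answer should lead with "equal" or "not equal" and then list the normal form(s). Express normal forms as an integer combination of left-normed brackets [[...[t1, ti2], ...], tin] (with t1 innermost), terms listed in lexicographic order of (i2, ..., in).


not equal: they reduce to -[[t1, t3], t2] and [[t1, t3], t2]

The first expression reduces to -[[t1, t3], t2]
The second expression reduces to [[t1, t3], t2]
The forms do not match — not equal.


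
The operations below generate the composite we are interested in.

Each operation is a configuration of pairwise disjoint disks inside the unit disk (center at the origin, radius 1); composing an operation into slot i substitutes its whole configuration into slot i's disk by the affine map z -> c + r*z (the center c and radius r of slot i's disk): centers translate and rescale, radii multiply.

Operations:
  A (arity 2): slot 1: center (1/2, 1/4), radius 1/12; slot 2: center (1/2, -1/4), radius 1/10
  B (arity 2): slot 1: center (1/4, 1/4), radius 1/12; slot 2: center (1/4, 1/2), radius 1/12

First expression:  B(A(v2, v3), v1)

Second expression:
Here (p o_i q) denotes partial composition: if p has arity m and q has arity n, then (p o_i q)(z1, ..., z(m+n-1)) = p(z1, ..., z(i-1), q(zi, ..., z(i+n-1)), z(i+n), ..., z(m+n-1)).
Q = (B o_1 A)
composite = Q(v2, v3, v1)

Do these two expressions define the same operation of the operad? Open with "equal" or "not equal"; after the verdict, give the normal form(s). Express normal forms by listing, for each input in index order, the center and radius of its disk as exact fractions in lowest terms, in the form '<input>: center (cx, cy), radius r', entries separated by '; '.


equal; the common form is v1: center (1/4, 1/2), radius 1/12; v2: center (7/24, 13/48), radius 1/144; v3: center (7/24, 11/48), radius 1/120


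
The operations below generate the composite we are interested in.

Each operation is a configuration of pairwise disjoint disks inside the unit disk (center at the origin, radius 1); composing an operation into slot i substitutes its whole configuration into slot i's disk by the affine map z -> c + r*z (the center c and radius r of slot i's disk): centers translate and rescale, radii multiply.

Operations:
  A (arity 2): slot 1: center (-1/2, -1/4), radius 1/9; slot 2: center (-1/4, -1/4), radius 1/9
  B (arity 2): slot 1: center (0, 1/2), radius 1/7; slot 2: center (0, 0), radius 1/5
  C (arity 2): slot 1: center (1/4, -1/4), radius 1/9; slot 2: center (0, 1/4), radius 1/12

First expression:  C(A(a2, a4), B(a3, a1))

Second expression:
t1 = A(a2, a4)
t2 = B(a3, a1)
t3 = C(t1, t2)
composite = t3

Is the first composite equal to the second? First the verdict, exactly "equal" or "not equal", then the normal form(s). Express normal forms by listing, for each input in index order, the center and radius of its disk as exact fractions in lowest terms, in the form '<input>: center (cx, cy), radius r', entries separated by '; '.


The first expression reduces to a1: center (0, 1/4), radius 1/60; a2: center (7/36, -5/18), radius 1/81; a3: center (0, 7/24), radius 1/84; a4: center (2/9, -5/18), radius 1/81
The second expression reduces to a1: center (0, 1/4), radius 1/60; a2: center (7/36, -5/18), radius 1/81; a3: center (0, 7/24), radius 1/84; a4: center (2/9, -5/18), radius 1/81
The normal forms match — equal.

equal; both compose to a1: center (0, 1/4), radius 1/60; a2: center (7/36, -5/18), radius 1/81; a3: center (0, 7/24), radius 1/84; a4: center (2/9, -5/18), radius 1/81


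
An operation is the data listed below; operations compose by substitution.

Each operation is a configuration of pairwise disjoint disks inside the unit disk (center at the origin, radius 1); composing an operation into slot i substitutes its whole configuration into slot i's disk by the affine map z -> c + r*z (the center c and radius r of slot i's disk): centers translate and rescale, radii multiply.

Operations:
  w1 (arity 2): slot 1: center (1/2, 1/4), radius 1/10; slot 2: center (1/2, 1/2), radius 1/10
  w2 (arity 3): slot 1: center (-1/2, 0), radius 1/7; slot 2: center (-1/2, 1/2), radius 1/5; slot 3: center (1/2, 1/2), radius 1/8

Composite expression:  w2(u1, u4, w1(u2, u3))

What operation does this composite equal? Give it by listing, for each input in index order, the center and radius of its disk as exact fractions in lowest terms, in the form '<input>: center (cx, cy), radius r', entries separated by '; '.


u1: center (-1/2, 0), radius 1/7; u2: center (9/16, 17/32), radius 1/80; u3: center (9/16, 9/16), radius 1/80; u4: center (-1/2, 1/2), radius 1/5


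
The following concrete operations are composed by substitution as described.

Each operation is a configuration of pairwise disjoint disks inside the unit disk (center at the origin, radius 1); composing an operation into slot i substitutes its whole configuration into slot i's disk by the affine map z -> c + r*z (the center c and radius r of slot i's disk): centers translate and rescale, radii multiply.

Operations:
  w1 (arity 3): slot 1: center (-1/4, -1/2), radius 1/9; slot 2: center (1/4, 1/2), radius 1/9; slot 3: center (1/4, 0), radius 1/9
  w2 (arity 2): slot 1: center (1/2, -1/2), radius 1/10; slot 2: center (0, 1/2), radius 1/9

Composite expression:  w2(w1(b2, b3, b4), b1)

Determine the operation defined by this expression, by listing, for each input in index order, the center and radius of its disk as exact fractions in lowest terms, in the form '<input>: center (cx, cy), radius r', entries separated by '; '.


b1: center (0, 1/2), radius 1/9; b2: center (19/40, -11/20), radius 1/90; b3: center (21/40, -9/20), radius 1/90; b4: center (21/40, -1/2), radius 1/90

Each b-disk chains the slot maps above it in w2; radii multiply.
for b2, the 2-step affine chain lands on center (19/40, -11/20), radius 1/90
for b3, the 2-step affine chain lands on center (21/40, -9/20), radius 1/90
for b4, the 2-step affine chain lands on center (21/40, -1/2), radius 1/90
for b1, the 1-step affine chain lands on center (0, 1/2), radius 1/9


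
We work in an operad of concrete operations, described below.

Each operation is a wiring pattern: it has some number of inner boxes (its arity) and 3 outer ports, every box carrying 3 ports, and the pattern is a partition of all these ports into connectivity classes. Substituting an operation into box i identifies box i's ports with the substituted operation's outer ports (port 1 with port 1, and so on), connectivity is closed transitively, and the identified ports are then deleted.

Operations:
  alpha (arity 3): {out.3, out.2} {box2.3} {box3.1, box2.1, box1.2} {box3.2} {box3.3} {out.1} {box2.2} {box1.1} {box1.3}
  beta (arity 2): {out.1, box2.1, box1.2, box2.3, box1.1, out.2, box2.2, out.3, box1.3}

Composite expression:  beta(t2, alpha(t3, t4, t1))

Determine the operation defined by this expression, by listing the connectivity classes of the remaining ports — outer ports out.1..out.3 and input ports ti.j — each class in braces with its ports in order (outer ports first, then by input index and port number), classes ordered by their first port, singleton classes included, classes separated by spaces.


{out.1, out.2, out.3, t2.1, t2.2, t2.3} {t1.1, t3.2, t4.1} {t1.2} {t1.3} {t3.1} {t3.3} {t4.2} {t4.3}

Reachability decides: close wires over beta-identified ports.
the subtree at alpha composes to {out.1} {out.2, out.3} {t1.1, t3.2, t4.1} {t1.2} {t1.3} {t3.1} {t3.3} {t4.2} {t4.3} on (t3, t4, t1); out.j = own outer ports
the subtree at beta composes to {out.1, out.2, out.3, t2.1, t2.2, t2.3} {t1.1, t3.2, t4.1} {t1.2} {t1.3} {t3.1} {t3.3} {t4.2} {t4.3} on (t2, t3, t4, t1); out.j = own outer ports


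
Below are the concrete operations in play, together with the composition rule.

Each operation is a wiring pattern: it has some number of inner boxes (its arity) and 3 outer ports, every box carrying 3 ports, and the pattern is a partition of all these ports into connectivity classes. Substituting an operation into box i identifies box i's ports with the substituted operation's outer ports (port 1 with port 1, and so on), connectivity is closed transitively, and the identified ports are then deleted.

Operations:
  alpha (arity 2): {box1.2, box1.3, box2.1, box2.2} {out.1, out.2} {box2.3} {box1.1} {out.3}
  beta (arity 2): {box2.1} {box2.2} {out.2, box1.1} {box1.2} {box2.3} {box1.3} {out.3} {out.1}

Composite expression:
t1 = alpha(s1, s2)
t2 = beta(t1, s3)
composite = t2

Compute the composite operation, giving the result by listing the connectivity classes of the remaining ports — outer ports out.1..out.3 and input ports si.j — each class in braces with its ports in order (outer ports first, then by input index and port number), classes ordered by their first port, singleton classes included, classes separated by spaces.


{out.1} {out.2} {out.3} {s1.1} {s1.2, s1.3, s2.1, s2.2} {s2.3} {s3.1} {s3.2} {s3.3}

Two ports join when wires chain via beta-identified ports.
after alpha, the pattern on (s1, s2) reads {out.1, out.2} {out.3} {s1.1} {s1.2, s1.3, s2.1, s2.2} {s2.3} (out.j = its outer ports)
after beta, the pattern on (s1, s2, s3) reads {out.1} {out.2} {out.3} {s1.1} {s1.2, s1.3, s2.1, s2.2} {s2.3} {s3.1} {s3.2} {s3.3} (out.j = its outer ports)


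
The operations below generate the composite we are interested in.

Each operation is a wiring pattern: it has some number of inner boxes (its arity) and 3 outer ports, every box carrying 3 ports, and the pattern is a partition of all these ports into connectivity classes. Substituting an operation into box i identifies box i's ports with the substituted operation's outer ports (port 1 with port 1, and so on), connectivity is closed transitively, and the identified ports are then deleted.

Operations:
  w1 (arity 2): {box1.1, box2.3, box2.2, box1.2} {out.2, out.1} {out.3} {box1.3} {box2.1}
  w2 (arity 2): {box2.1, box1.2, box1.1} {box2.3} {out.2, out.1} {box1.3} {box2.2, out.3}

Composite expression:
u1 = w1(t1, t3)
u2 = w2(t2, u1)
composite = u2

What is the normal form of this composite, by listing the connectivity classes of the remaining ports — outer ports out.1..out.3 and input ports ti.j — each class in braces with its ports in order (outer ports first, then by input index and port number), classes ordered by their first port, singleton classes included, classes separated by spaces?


{out.1, out.2} {out.3, t2.1, t2.2} {t1.1, t1.2, t3.2, t3.3} {t1.3} {t2.3} {t3.1}


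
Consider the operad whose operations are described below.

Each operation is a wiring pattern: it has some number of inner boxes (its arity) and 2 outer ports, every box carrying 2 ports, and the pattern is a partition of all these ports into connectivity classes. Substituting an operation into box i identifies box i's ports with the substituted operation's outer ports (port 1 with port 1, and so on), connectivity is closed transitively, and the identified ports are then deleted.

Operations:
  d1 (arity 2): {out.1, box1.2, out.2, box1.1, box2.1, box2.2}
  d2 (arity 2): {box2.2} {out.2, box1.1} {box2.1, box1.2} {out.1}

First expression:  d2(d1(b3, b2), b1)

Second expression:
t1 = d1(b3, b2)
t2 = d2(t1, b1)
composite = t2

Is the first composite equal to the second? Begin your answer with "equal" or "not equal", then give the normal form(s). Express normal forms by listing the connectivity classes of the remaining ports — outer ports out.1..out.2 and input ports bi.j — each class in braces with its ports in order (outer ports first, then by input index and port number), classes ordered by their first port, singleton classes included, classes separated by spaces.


equal; the common form is {out.1} {out.2, b1.1, b2.1, b2.2, b3.1, b3.2} {b1.2}

In normal form, the first expression is {out.1} {out.2, b1.1, b2.1, b2.2, b3.1, b3.2} {b1.2}
In normal form, the second expression is {out.1} {out.2, b1.1, b2.1, b2.2, b3.1, b3.2} {b1.2}
The normal forms match — equal.


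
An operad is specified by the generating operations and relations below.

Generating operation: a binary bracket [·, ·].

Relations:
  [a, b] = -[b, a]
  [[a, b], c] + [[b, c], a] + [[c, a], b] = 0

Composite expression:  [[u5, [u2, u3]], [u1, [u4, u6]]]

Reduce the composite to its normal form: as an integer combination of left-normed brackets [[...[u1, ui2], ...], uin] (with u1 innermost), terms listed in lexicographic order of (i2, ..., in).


[[[[[u1, u4], u6], u2], u3], u5] - [[[[[u1, u4], u6], u3], u2], u5] - [[[[[u1, u4], u6], u5], u2], u3] + [[[[[u1, u4], u6], u5], u3], u2] - [[[[[u1, u6], u4], u2], u3], u5] + [[[[[u1, u6], u4], u3], u2], u5] + [[[[[u1, u6], u4], u5], u2], u3] - [[[[[u1, u6], u4], u5], u3], u2]

Skip Jacobi rewriting: expand, keep u1-initial words, read off terms.
Composite bracket: [[u5, [u2, u3]], [u1, [u4, u6]]]
Full expansion: 32 signed words from ab - ba (2^5 = 32).
Keep just the words that open with u1:
  from u1u4u6u2u3u5, sign +1: term +[[[[[u1, u4], u6], u2], u3], u5]
  from u1u4u6u3u2u5, sign -1: term -[[[[[u1, u4], u6], u3], u2], u5]
  from u1u4u6u5u2u3, sign -1: term -[[[[[u1, u4], u6], u5], u2], u3]
  from u1u4u6u5u3u2, sign +1: term +[[[[[u1, u4], u6], u5], u3], u2]
  from u1u6u4u2u3u5, sign -1: term -[[[[[u1, u6], u4], u2], u3], u5]
  from u1u6u4u3u2u5, sign +1: term +[[[[[u1, u6], u4], u3], u2], u5]
  from u1u6u4u5u2u3, sign +1: term +[[[[[u1, u6], u4], u5], u2], u3]
  from u1u6u4u5u3u2, sign -1: term -[[[[[u1, u6], u4], u5], u3], u2]
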